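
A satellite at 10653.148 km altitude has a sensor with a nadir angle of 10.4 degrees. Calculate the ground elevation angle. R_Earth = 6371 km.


r = R_E + alt = 17024.1480 km
Law of sines in the satellite / Earth-center / ground-point triangle:
  sin(nadir)/R_E = sin(90 + el)/r  =>  cos(el) = (r/R_E)*sin(nadir)
cos(el) = (17024.1480 / 6371.0000) * sin(10.4 deg) = 0.4823708
el = arccos(0.4823708) = 61.1596 deg
(Earth-central angle = 90 - nadir - el = 18.4404 deg)

61.1596 degrees


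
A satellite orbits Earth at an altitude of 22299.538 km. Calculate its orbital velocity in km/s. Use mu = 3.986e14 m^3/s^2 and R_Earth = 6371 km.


r = R_E + alt = 6371.0 + 22299.538 = 28670.5380 km = 2.8670538e+07 m
v = sqrt(mu/r) = sqrt(3.986e14 / 2.8670538e+07) = 3728.6423 m/s = 3.7286 km/s

3.7286 km/s


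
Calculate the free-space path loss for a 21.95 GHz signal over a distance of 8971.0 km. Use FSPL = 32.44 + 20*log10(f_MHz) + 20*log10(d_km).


f = 21.95 GHz = 21950.0000 MHz
d = 8971.0 km
FSPL = 32.44 + 20*log10(21950.0000) + 20*log10(8971.0)
FSPL = 32.44 + 86.8287 + 79.0568
FSPL = 198.3255 dB

198.3255 dB


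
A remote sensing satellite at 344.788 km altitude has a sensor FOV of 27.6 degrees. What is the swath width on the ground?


FOV = 27.6 deg = 0.4817109 rad
swath = 2 * alt * tan(FOV/2) = 2 * 344.788 * tan(0.2408554)
swath = 2 * 344.788 * 0.2456236
swath = 169.3761 km

169.3761 km


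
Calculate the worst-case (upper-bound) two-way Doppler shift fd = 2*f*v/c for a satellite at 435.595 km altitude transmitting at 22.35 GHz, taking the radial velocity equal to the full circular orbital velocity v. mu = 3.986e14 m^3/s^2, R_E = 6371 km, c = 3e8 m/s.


r = 6.806595e+06 m
v = sqrt(mu/r) = 7652.5062 m/s (worst-case radial velocity)
f = 22.35 GHz = 2.235e+10 Hz
fd = 2*f*v/c = 2*2.235e+10*7652.5062/3.0e+08
fd = 1.1402234e+06 Hz

1.1402e+06 Hz


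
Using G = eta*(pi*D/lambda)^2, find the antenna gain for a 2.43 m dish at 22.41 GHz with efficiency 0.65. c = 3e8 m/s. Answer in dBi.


lambda = c/f = 3e8 / 2.241e+10 = 0.01338688 m
G = eta*(pi*D/lambda)^2 = 0.65*(pi*2.43/0.01338688)^2
G = 211381.4404 (linear)
G = 10*log10(211381.4404) = 53.2507 dBi

53.2507 dBi


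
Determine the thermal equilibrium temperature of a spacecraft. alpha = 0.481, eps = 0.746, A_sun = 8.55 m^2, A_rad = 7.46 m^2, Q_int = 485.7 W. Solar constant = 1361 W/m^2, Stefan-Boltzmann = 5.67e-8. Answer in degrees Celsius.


Numerator = alpha*S*A_sun + Q_int = 0.481*1361*8.55 + 485.7 = 6082.8805 W
Denominator = eps*sigma*A_rad = 0.746*5.67e-8*7.46 = 3.1554457e-07 W/K^4
T^4 = 1.9277405e+10 K^4
T = 372.6166 K = 99.4666 C

99.4666 degrees Celsius


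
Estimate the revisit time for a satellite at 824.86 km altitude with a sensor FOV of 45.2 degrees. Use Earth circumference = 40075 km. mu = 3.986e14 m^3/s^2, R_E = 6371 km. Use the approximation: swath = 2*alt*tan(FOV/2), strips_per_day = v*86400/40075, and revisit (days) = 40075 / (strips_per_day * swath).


swath = 2*824.86*tan(0.3944444) = 686.7122 km
v = sqrt(mu/r) = 7442.6448 m/s = 7.4426 km/s
strips/day = v*86400/40075 = 7.4426*86400/40075 = 16.0460
coverage/day = strips * swath = 16.0460 * 686.7122 = 11019.0015 km
revisit = 40075 / 11019.0015 = 3.6369 days

3.6369 days


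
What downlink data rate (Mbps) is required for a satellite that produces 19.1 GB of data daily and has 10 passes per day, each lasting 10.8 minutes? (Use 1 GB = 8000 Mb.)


total contact time = 10 * 10.8 * 60 = 6480.0000 s
data = 19.1 GB = 152800.0000 Mb
rate = 152800.0000 / 6480.0000 = 23.5802 Mbps

23.5802 Mbps


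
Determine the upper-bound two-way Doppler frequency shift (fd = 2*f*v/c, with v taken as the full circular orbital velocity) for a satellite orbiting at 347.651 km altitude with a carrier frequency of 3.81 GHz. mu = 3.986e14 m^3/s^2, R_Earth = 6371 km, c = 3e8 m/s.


r = 6.718651e+06 m
v = sqrt(mu/r) = 7702.4273 m/s (worst-case radial velocity)
f = 3.81 GHz = 3.81e+09 Hz
fd = 2*f*v/c = 2*3.81e+09*7702.4273/3.0e+08
fd = 195641.6526 Hz

195641.6526 Hz


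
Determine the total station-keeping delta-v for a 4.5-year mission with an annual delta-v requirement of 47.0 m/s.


dV = rate * years = 47.0 * 4.5
dV = 211.5000 m/s

211.5000 m/s


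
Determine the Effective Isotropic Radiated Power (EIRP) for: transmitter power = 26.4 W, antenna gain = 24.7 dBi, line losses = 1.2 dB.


Pt = 26.4 W = 14.2160 dBW
EIRP = Pt_dBW + Gt - losses = 14.2160 + 24.7 - 1.2 = 37.7160 dBW

37.7160 dBW


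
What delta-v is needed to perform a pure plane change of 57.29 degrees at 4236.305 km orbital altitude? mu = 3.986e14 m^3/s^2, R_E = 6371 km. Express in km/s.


r = 10607.3050 km = 1.0607305e+07 m
V = sqrt(mu/r) = 6130.0797 m/s
di = 57.29 deg = 0.9998991 rad
dV = 2*V*sin(di/2) = 2*6130.0797*sin(0.4999496)
dV = 5877.2908 m/s = 5.8773 km/s

5.8773 km/s


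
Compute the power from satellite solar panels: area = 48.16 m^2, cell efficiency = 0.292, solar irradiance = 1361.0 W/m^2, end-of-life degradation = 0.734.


P = area * eta * S * degradation
P = 48.16 * 0.292 * 1361.0 * 0.734
P = 14048.2916 W

14048.2916 W


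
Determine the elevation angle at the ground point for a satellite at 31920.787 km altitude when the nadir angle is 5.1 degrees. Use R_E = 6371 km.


r = R_E + alt = 38291.7870 km
Law of sines in the satellite / Earth-center / ground-point triangle:
  sin(nadir)/R_E = sin(90 + el)/r  =>  cos(el) = (r/R_E)*sin(nadir)
cos(el) = (38291.7870 / 6371.0000) * sin(5.1 deg) = 0.5342837
el = arccos(0.5342837) = 57.7047 deg
(Earth-central angle = 90 - nadir - el = 27.1953 deg)

57.7047 degrees


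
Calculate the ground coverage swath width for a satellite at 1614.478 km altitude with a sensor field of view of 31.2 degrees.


FOV = 31.2 deg = 0.5445427 rad
swath = 2 * alt * tan(FOV/2) = 2 * 1614.478 * tan(0.2722714)
swath = 2 * 1614.478 * 0.279205
swath = 901.5407 km

901.5407 km


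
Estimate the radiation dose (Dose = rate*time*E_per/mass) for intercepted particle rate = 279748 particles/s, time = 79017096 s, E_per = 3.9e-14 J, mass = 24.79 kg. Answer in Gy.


Total energy deposited = rate * time * E_per
  = 279748 * 79017096 * 3.9e-14 = 0.8620901 J
Dose = E_total / mass = 0.8620901 / 24.79
Dose = 0.03477572 Gy

0.0348 Gy


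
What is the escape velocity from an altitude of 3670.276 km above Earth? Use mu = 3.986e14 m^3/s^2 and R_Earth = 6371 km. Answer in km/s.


r = 6371.0 + 3670.276 = 10041.2760 km = 1.0041276e+07 m
v_esc = sqrt(2*mu/r) = sqrt(2*3.986e14 / 1.0041276e+07)
v_esc = 8910.2357 m/s = 8.9102 km/s

8.9102 km/s


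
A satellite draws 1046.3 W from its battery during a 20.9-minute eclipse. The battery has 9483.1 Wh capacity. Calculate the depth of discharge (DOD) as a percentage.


E_used = P * t / 60 = 1046.3 * 20.9 / 60 = 364.4612 Wh
DOD = E_used / E_total * 100 = 364.4612 / 9483.1 * 100
DOD = 3.8433 %

3.8433 %


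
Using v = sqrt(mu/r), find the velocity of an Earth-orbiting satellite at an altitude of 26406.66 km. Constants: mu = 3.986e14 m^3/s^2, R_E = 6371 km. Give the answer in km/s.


r = R_E + alt = 6371.0 + 26406.66 = 32777.6600 km = 3.277766e+07 m
v = sqrt(mu/r) = sqrt(3.986e14 / 3.277766e+07) = 3487.2226 m/s = 3.4872 km/s

3.4872 km/s


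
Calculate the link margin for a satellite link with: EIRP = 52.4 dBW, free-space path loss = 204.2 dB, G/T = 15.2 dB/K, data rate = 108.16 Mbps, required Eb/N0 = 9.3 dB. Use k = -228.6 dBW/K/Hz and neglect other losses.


C/N0 = EIRP - FSPL + G/T - k = 52.4 - 204.2 + 15.2 - (-228.6)
C/N0 = 92.0000 dB-Hz
R_b = 108.16 Mbps = 1.0816e+08 bps -> 10*log10(R_b) = 80.3407 dB-Hz
Eb/N0 = C/N0 - 10*log10(R_b) = 92.0000 - 80.3407 = 11.6593 dB
Margin = Eb/N0 - Eb/N0_req = 11.6593 - 9.3 = 2.3593 dB (link closes)

2.3593 dB


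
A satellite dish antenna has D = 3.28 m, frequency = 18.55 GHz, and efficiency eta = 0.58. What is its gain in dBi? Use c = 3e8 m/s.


lambda = c/f = 3e8 / 1.855e+10 = 0.01617251 m
G = eta*(pi*D/lambda)^2 = 0.58*(pi*3.28/0.01617251)^2
G = 235461.9546 (linear)
G = 10*log10(235461.9546) = 53.7192 dBi

53.7192 dBi


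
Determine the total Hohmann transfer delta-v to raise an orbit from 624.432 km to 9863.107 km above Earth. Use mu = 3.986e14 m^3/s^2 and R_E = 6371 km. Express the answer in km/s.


r1 = 6995.4320 km = 6.995432e+06 m
r2 = 16234.1070 km = 1.6234107e+07 m
dv1 = sqrt(mu/r1)*(sqrt(2*r2/(r1+r2)) - 1) = 1375.7078 m/s
dv2 = sqrt(mu/r2)*(1 - sqrt(2*r1/(r1+r2))) = 1109.5912 m/s
total dv = |dv1| + |dv2| = 1375.7078 + 1109.5912 = 2485.2990 m/s = 2.4853 km/s

2.4853 km/s


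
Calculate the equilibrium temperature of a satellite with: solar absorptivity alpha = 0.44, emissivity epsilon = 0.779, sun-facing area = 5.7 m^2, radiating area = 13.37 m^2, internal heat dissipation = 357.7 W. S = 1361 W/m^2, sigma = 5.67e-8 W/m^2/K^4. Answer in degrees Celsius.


Numerator = alpha*S*A_sun + Q_int = 0.44*1361*5.7 + 357.7 = 3771.0880 W
Denominator = eps*sigma*A_rad = 0.779*5.67e-8*13.37 = 5.9054354e-07 W/K^4
T^4 = 6.3857916e+09 K^4
T = 282.6856 K = 9.5356 C

9.5356 degrees Celsius


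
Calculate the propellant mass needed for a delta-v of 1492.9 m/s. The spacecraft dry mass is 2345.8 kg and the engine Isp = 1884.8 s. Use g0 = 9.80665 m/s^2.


ve = Isp * g0 = 1884.8 * 9.80665 = 18483.573920 m/s
mass ratio = exp(dv/ve) = exp(1492.9/18483.573920) = 1.08412045
m_prop = m_dry * (mr - 1) = 2345.8 * (1.08412045 - 1)
m_prop = 197.3297 kg

197.3297 kg


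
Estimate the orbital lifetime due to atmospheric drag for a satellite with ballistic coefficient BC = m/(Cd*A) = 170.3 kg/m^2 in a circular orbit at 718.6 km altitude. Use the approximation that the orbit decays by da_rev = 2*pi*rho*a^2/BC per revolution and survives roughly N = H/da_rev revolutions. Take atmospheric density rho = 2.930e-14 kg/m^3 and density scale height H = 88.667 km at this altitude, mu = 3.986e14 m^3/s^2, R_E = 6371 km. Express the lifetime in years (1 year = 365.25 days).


a = R_E + alt = 7089.6000 km = 7.0896e+06 m
da_rev = 2*pi*rho*a^2/BC = 2*pi*2.930e-14*(7.0896e+06)^2/170.3 = 0.054334579 m per revolution
N = H/da_rev = 88667.0000 m / 0.054334579 m = 1.6318706e+06 revolutions
P = 2*pi*sqrt(a^3/mu) = 5940.7848 s
lifetime = N*P = 1.6318706e+06 * 5940.7848 = 9.6945918e+09 s = 112205.9239 days
years = 112205.9239 / 365.25 = 307.2031 years

307.2031 years


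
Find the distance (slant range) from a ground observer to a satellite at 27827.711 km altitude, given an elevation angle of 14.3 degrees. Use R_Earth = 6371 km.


h = 27827.711 km, el = 14.3 deg
d = -R_E*sin(el) + sqrt((R_E*sin(el))^2 + 2*R_E*h + h^2)
d = -6371.0000*sin(0.2495821) + sqrt((6371.0000*0.246999)^2 + 2*6371.0000*27827.711 + 27827.711^2)
d = 32063.2316 km

32063.2316 km


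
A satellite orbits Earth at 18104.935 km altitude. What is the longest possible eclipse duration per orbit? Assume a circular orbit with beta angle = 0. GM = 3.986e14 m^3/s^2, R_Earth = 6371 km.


r = 24475.9350 km
T = 635.1392 min
Eclipse fraction = arcsin(R_E/r)/pi = arcsin(6371.0000/24475.9350)/pi
= arcsin(0.2602965)/pi = 0.08382031
Eclipse duration = 0.08382031 * 635.1392 = 53.2376 min

53.2376 minutes


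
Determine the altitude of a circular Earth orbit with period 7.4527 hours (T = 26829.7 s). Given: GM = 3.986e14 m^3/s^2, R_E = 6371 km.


T = 26829.7 s
r = (mu*T^2/(4*pi^2))^(1/3) = (3.986e14 * 26829.7^2 / (4*pi^2))^(1/3)
r = 1.9370302e+07 m = 19370.3022 km
alt = r - R_E = 19370.3022 - 6371 = 12999.3022 km

12999.3022 km


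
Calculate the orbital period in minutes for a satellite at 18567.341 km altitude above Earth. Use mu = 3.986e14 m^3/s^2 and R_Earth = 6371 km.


r = 24938.3410 km = 2.4938341e+07 m
T = 2*pi*sqrt(r^3/mu) = 2*pi*sqrt(1.5509674e+22 / 3.986e14)
T = 39193.3657 s = 653.2228 min

653.2228 minutes


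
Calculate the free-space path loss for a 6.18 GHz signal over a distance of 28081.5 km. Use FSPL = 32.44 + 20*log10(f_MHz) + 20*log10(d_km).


f = 6.18 GHz = 6180.0000 MHz
d = 28081.5 km
FSPL = 32.44 + 20*log10(6180.0000) + 20*log10(28081.5)
FSPL = 32.44 + 75.8198 + 88.9684
FSPL = 197.2282 dB

197.2282 dB


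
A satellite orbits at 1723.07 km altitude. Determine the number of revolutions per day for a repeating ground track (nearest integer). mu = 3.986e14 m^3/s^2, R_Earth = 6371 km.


r = 8.09407e+06 m
T = 2*pi*sqrt(r^3/mu) = 7247.0566 s = 120.7843 min
revs/day = 1440 / 120.7843 = 11.9221
Rounded: 12 revolutions per day

12 revolutions per day


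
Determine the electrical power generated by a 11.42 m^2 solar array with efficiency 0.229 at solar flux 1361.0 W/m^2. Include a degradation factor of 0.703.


P = area * eta * S * degradation
P = 11.42 * 0.229 * 1361.0 * 0.703
P = 2502.1598 W

2502.1598 W


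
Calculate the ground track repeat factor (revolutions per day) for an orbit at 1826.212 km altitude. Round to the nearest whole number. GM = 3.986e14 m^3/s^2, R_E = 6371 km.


r = 8.197212e+06 m
T = 2*pi*sqrt(r^3/mu) = 7386.0199 s = 123.1003 min
revs/day = 1440 / 123.1003 = 11.6978
Rounded: 12 revolutions per day

12 revolutions per day


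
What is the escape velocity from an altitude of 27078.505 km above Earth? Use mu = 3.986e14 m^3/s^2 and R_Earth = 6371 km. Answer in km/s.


r = 6371.0 + 27078.505 = 33449.5050 km = 3.3449505e+07 m
v_esc = sqrt(2*mu/r) = sqrt(2*3.986e14 / 3.3449505e+07)
v_esc = 4881.8991 m/s = 4.8819 km/s

4.8819 km/s


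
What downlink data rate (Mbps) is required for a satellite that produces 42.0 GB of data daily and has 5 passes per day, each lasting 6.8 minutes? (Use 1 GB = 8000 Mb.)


total contact time = 5 * 6.8 * 60 = 2040.0000 s
data = 42.0 GB = 336000.0000 Mb
rate = 336000.0000 / 2040.0000 = 164.7059 Mbps

164.7059 Mbps


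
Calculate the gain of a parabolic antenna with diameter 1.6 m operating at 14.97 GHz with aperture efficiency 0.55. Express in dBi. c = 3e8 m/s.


lambda = c/f = 3e8 / 1.497e+10 = 0.02004008 m
G = eta*(pi*D/lambda)^2 = 0.55*(pi*1.6/0.02004008)^2
G = 34602.1824 (linear)
G = 10*log10(34602.1824) = 45.3910 dBi

45.3910 dBi


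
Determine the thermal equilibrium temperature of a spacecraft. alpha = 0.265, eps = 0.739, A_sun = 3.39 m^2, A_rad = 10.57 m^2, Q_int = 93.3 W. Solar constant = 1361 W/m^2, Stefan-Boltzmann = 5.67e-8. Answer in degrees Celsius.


Numerator = alpha*S*A_sun + Q_int = 0.265*1361*3.39 + 93.3 = 1315.9543 W
Denominator = eps*sigma*A_rad = 0.739*5.67e-8*10.57 = 4.4289674e-07 W/K^4
T^4 = 2.9712441e+09 K^4
T = 233.4719 K = -39.6781 C

-39.6781 degrees Celsius


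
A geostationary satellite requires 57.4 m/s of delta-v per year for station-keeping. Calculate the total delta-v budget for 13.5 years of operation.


dV = rate * years = 57.4 * 13.5
dV = 774.9000 m/s

774.9000 m/s


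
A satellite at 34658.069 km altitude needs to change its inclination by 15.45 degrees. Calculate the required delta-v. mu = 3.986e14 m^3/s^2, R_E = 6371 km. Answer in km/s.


r = 41029.0690 km = 4.1029069e+07 m
V = sqrt(mu/r) = 3116.8996 m/s
di = 15.45 deg = 0.2696534 rad
dV = 2*V*sin(di/2) = 2*3116.8996*sin(0.1348267)
dV = 837.9384 m/s = 0.8379384 km/s

0.8379 km/s


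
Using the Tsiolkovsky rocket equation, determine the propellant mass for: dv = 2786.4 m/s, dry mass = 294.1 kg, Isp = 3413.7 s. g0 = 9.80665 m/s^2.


ve = Isp * g0 = 3413.7 * 9.80665 = 33476.961105 m/s
mass ratio = exp(dv/ve) = exp(2786.4/33476.961105) = 1.08679539
m_prop = m_dry * (mr - 1) = 294.1 * (1.08679539 - 1)
m_prop = 25.5265 kg

25.5265 kg


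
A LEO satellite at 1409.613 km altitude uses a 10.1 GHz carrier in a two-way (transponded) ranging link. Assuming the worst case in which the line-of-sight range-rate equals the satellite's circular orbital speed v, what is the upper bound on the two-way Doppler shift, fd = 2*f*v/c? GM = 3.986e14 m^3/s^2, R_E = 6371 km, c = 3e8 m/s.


r = 7.780613e+06 m
v = sqrt(mu/r) = 7157.5063 m/s (worst-case radial velocity)
f = 10.1 GHz = 1.01e+10 Hz
fd = 2*f*v/c = 2*1.01e+10*7157.5063/3.0e+08
fd = 481938.7586 Hz

481938.7586 Hz


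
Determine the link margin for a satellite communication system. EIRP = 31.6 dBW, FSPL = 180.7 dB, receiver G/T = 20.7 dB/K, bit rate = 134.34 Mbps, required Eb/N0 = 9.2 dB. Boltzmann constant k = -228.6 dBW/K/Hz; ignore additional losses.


C/N0 = EIRP - FSPL + G/T - k = 31.6 - 180.7 + 20.7 - (-228.6)
C/N0 = 100.2000 dB-Hz
R_b = 134.34 Mbps = 1.3434e+08 bps -> 10*log10(R_b) = 81.2821 dB-Hz
Eb/N0 = C/N0 - 10*log10(R_b) = 100.2000 - 81.2821 = 18.9179 dB
Margin = Eb/N0 - Eb/N0_req = 18.9179 - 9.2 = 9.7179 dB (link closes)

9.7179 dB


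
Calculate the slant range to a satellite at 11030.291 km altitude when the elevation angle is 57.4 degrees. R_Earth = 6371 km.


h = 11030.291 km, el = 57.4 deg
d = -R_E*sin(el) + sqrt((R_E*sin(el))^2 + 2*R_E*h + h^2)
d = -6371.0000*sin(1.0018) + sqrt((6371.0000*0.8424524)^2 + 2*6371.0000*11030.291 + 11030.291^2)
d = 11692.1265 km

11692.1265 km


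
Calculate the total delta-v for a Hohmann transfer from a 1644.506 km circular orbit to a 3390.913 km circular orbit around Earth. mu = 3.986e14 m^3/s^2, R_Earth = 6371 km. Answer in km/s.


r1 = 8015.5060 km = 8.015506e+06 m
r2 = 9761.9130 km = 9.761913e+06 m
dv1 = sqrt(mu/r1)*(sqrt(2*r2/(r1+r2)) - 1) = 338.2647 m/s
dv2 = sqrt(mu/r2)*(1 - sqrt(2*r1/(r1+r2))) = 321.9807 m/s
total dv = |dv1| + |dv2| = 338.2647 + 321.9807 = 660.2454 m/s = 0.6602454 km/s

0.6602 km/s


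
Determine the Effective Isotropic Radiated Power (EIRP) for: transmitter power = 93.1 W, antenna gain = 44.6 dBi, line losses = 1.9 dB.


Pt = 93.1 W = 19.6895 dBW
EIRP = Pt_dBW + Gt - losses = 19.6895 + 44.6 - 1.9 = 62.3895 dBW

62.3895 dBW


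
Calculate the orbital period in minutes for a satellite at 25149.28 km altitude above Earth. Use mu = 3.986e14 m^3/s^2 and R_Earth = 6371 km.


r = 31520.2800 km = 3.152028e+07 m
T = 2*pi*sqrt(r^3/mu) = 2*pi*sqrt(3.1316282e+22 / 3.986e14)
T = 55692.4497 s = 928.2075 min

928.2075 minutes


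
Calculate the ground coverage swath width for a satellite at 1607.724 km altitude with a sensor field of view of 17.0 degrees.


FOV = 17.0 deg = 0.296706 rad
swath = 2 * alt * tan(FOV/2) = 2 * 1607.724 * tan(0.148353)
swath = 2 * 1607.724 * 0.149451
swath = 480.5519 km

480.5519 km


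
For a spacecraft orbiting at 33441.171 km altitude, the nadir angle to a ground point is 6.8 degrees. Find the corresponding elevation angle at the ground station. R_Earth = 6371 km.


r = R_E + alt = 39812.1710 km
Law of sines in the satellite / Earth-center / ground-point triangle:
  sin(nadir)/R_E = sin(90 + el)/r  =>  cos(el) = (r/R_E)*sin(nadir)
cos(el) = (39812.1710 / 6371.0000) * sin(6.8 deg) = 0.7399025
el = arccos(0.7399025) = 42.2769 deg
(Earth-central angle = 90 - nadir - el = 40.9231 deg)

42.2769 degrees


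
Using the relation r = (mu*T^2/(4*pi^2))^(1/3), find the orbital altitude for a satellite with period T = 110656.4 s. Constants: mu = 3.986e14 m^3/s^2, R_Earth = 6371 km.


T = 110656.4 s
r = (mu*T^2/(4*pi^2))^(1/3) = (3.986e14 * 110656.4^2 / (4*pi^2))^(1/3)
r = 4.981692e+07 m = 49816.9205 km
alt = r - R_E = 49816.9205 - 6371 = 43445.9205 km

43445.9205 km


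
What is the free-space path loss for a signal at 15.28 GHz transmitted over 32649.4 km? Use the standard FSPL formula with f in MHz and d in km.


f = 15.28 GHz = 15280.0000 MHz
d = 32649.4 km
FSPL = 32.44 + 20*log10(15280.0000) + 20*log10(32649.4)
FSPL = 32.44 + 83.6825 + 90.2775
FSPL = 206.4000 dB

206.4000 dB


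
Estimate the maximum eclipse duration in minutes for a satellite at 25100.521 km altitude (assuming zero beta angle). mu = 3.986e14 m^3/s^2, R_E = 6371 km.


r = 31471.5210 km
T = 926.0545 min
Eclipse fraction = arcsin(R_E/r)/pi = arcsin(6371.0000/31471.5210)/pi
= arcsin(0.202437)/pi = 0.06488613
Eclipse duration = 0.06488613 * 926.0545 = 60.0881 min

60.0881 minutes


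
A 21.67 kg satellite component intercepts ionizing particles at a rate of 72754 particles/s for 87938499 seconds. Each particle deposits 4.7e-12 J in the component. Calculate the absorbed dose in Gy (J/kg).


Total energy deposited = rate * time * E_per
  = 72754 * 87938499 * 4.7e-12 = 30.0700 J
Dose = E_total / mass = 30.0700 / 21.67
Dose = 1.3876 Gy

1.3876 Gy


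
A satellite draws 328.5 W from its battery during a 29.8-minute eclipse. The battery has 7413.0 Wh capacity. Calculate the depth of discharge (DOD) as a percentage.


E_used = P * t / 60 = 328.5 * 29.8 / 60 = 163.1550 Wh
DOD = E_used / E_total * 100 = 163.1550 / 7413.0 * 100
DOD = 2.2009 %

2.2009 %


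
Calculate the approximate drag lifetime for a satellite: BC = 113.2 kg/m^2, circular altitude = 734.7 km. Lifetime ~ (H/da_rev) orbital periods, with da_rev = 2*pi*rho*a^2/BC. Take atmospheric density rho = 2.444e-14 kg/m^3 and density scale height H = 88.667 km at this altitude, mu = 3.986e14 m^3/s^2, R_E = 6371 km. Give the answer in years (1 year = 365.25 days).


a = R_E + alt = 7105.7000 km = 7.1057e+06 m
da_rev = 2*pi*rho*a^2/BC = 2*pi*2.444e-14*(7.1057e+06)^2/113.2 = 0.0684933454 m per revolution
N = H/da_rev = 88667.0000 m / 0.0684933454 m = 1.2945345e+06 revolutions
P = 2*pi*sqrt(a^3/mu) = 5961.0330 s
lifetime = N*P = 1.2945345e+06 * 5961.0330 = 7.7167629e+09 s = 89314.3859 days
years = 89314.3859 / 365.25 = 244.5295 years

244.5295 years


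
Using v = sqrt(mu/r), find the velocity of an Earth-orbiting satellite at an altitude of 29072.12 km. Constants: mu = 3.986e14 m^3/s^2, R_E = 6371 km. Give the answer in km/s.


r = R_E + alt = 6371.0 + 29072.12 = 35443.1200 km = 3.544312e+07 m
v = sqrt(mu/r) = sqrt(3.986e14 / 3.544312e+07) = 3353.5337 m/s = 3.3535 km/s

3.3535 km/s


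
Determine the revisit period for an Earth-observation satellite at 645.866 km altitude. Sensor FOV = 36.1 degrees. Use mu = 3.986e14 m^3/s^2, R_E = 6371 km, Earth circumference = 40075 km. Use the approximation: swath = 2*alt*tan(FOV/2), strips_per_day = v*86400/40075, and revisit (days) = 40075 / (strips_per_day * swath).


swath = 2*645.866*tan(0.3150319) = 420.9558 km
v = sqrt(mu/r) = 7536.9747 m/s = 7.5370 km/s
strips/day = v*86400/40075 = 7.5370*86400/40075 = 16.2494
coverage/day = strips * swath = 16.2494 * 420.9558 = 6840.2778 km
revisit = 40075 / 6840.2778 = 5.8587 days

5.8587 days


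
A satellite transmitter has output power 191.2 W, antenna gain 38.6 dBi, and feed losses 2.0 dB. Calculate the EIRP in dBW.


Pt = 191.2 W = 22.8149 dBW
EIRP = Pt_dBW + Gt - losses = 22.8149 + 38.6 - 2.0 = 59.4149 dBW

59.4149 dBW


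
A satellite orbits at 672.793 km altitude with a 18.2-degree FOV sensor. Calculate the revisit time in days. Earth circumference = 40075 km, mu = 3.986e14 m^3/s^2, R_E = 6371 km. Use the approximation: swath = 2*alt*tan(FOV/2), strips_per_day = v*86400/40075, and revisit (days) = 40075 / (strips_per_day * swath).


swath = 2*672.793*tan(0.158825) = 215.5280 km
v = sqrt(mu/r) = 7522.5547 m/s = 7.5226 km/s
strips/day = v*86400/40075 = 7.5226*86400/40075 = 16.2183
coverage/day = strips * swath = 16.2183 * 215.5280 = 3495.4990 km
revisit = 40075 / 3495.4990 = 11.4647 days

11.4647 days


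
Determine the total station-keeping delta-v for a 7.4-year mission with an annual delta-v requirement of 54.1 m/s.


dV = rate * years = 54.1 * 7.4
dV = 400.3400 m/s

400.3400 m/s


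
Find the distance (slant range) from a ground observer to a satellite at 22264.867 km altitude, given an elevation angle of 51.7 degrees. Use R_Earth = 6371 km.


h = 22264.867 km, el = 51.7 deg
d = -R_E*sin(el) + sqrt((R_E*sin(el))^2 + 2*R_E*h + h^2)
d = -6371.0000*sin(0.9023352) + sqrt((6371.0000*0.7847764)^2 + 2*6371.0000*22264.867 + 22264.867^2)
d = 23362.5123 km

23362.5123 km


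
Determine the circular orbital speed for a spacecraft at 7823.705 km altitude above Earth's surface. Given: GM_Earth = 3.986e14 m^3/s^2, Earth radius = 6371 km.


r = R_E + alt = 6371.0 + 7823.705 = 14194.7050 km = 1.4194705e+07 m
v = sqrt(mu/r) = sqrt(3.986e14 / 1.4194705e+07) = 5299.1408 m/s = 5.2991 km/s

5.2991 km/s


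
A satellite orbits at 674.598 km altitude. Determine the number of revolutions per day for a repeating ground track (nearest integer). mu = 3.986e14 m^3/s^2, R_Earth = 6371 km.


r = 7.045598e+06 m
T = 2*pi*sqrt(r^3/mu) = 5885.5630 s = 98.0927 min
revs/day = 1440 / 98.0927 = 14.6800
Rounded: 15 revolutions per day

15 revolutions per day


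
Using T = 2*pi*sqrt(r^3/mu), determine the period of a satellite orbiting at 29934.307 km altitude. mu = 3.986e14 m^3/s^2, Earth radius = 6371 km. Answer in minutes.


r = 36305.3070 km = 3.6305307e+07 m
T = 2*pi*sqrt(r^3/mu) = 2*pi*sqrt(4.7853129e+22 / 3.986e14)
T = 68844.0468 s = 1147.4008 min

1147.4008 minutes


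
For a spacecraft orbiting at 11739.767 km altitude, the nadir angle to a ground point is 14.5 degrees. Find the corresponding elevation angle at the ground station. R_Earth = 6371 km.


r = R_E + alt = 18110.7670 km
Law of sines in the satellite / Earth-center / ground-point triangle:
  sin(nadir)/R_E = sin(90 + el)/r  =>  cos(el) = (r/R_E)*sin(nadir)
cos(el) = (18110.7670 / 6371.0000) * sin(14.5 deg) = 0.7117523
el = arccos(0.7117523) = 44.6223 deg
(Earth-central angle = 90 - nadir - el = 30.8777 deg)

44.6223 degrees


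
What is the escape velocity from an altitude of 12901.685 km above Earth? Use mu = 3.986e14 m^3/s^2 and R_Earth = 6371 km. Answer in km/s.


r = 6371.0 + 12901.685 = 19272.6850 km = 1.9272685e+07 m
v_esc = sqrt(2*mu/r) = sqrt(2*3.986e14 / 1.9272685e+07)
v_esc = 6431.5038 m/s = 6.4315 km/s

6.4315 km/s


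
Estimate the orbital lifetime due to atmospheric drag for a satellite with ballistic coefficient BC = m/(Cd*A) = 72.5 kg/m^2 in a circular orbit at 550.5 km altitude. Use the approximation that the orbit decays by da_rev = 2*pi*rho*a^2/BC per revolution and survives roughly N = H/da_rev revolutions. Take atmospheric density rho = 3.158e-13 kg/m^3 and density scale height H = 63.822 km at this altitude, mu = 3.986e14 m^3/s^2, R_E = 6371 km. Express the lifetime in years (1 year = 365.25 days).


a = R_E + alt = 6921.5000 km = 6.9215e+06 m
da_rev = 2*pi*rho*a^2/BC = 2*pi*3.158e-13*(6.9215e+06)^2/72.5 = 1.311156 m per revolution
N = H/da_rev = 63822.0000 m / 1.311156 m = 48676.1225 revolutions
P = 2*pi*sqrt(a^3/mu) = 5730.7512 s
lifetime = N*P = 48676.1225 * 5730.7512 = 2.7895075e+08 s = 3228.5966 days
years = 3228.5966 / 365.25 = 8.8394 years

8.8394 years


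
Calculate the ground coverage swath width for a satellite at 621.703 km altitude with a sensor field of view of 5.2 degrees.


FOV = 5.2 deg = 0.09075712 rad
swath = 2 * alt * tan(FOV/2) = 2 * 621.703 * tan(0.04537856)
swath = 2 * 621.703 * 0.04540973
swath = 56.4627 km

56.4627 km


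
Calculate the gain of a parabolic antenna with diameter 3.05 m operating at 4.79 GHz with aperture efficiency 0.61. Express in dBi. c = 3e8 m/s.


lambda = c/f = 3e8 / 4.79e+09 = 0.06263048 m
G = eta*(pi*D/lambda)^2 = 0.61*(pi*3.05/0.06263048)^2
G = 14277.6844 (linear)
G = 10*log10(14277.6844) = 41.5466 dBi

41.5466 dBi


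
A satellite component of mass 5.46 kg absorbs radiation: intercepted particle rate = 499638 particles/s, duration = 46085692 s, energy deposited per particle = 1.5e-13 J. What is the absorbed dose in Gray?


Total energy deposited = rate * time * E_per
  = 499638 * 46085692 * 1.5e-13 = 3.4539 J
Dose = E_total / mass = 3.4539 / 5.46
Dose = 0.6325869 Gy

0.6326 Gy


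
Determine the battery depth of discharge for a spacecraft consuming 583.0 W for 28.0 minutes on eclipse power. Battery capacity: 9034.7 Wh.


E_used = P * t / 60 = 583.0 * 28.0 / 60 = 272.0667 Wh
DOD = E_used / E_total * 100 = 272.0667 / 9034.7 * 100
DOD = 3.0114 %

3.0114 %


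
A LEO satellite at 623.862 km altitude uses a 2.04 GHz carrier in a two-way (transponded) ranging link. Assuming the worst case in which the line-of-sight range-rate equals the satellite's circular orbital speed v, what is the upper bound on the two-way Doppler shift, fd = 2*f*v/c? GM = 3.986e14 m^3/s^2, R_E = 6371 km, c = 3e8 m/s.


r = 6.994862e+06 m
v = sqrt(mu/r) = 7548.8200 m/s (worst-case radial velocity)
f = 2.04 GHz = 2.04e+09 Hz
fd = 2*f*v/c = 2*2.04e+09*7548.8200/3.0e+08
fd = 102663.9525 Hz

102663.9525 Hz


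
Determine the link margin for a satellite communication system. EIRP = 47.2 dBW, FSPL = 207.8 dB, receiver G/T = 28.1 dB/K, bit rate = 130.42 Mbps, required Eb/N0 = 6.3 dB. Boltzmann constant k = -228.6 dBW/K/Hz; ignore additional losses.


C/N0 = EIRP - FSPL + G/T - k = 47.2 - 207.8 + 28.1 - (-228.6)
C/N0 = 96.1000 dB-Hz
R_b = 130.42 Mbps = 1.3042e+08 bps -> 10*log10(R_b) = 81.1534 dB-Hz
Eb/N0 = C/N0 - 10*log10(R_b) = 96.1000 - 81.1534 = 14.9466 dB
Margin = Eb/N0 - Eb/N0_req = 14.9466 - 6.3 = 8.6466 dB (link closes)

8.6466 dB


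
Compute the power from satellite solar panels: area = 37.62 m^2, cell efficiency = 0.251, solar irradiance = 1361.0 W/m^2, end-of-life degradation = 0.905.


P = area * eta * S * degradation
P = 37.62 * 0.251 * 1361.0 * 0.905
P = 11630.5223 W

11630.5223 W


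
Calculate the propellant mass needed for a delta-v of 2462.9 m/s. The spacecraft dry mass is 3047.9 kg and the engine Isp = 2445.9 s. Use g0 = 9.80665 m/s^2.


ve = Isp * g0 = 2445.9 * 9.80665 = 23986.085235 m/s
mass ratio = exp(dv/ve) = exp(2462.9/23986.085235) = 1.10813715
m_prop = m_dry * (mr - 1) = 3047.9 * (1.10813715 - 1)
m_prop = 329.5912 kg

329.5912 kg


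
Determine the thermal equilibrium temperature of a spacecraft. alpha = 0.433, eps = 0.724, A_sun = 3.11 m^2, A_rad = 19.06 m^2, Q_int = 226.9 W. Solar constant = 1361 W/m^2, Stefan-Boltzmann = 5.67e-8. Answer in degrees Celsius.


Numerator = alpha*S*A_sun + Q_int = 0.433*1361*3.11 + 226.9 = 2059.6634 W
Denominator = eps*sigma*A_rad = 0.724*5.67e-8*19.06 = 7.8242825e-07 W/K^4
T^4 = 2.6323991e+09 K^4
T = 226.5103 K = -46.6397 C

-46.6397 degrees Celsius


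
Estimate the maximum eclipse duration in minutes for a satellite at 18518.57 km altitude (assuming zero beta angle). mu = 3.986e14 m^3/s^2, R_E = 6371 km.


r = 24889.5700 km
T = 651.3075 min
Eclipse fraction = arcsin(R_E/r)/pi = arcsin(6371.0000/24889.5700)/pi
= arcsin(0.2559707)/pi = 0.08239505
Eclipse duration = 0.08239505 * 651.3075 = 53.6645 min

53.6645 minutes


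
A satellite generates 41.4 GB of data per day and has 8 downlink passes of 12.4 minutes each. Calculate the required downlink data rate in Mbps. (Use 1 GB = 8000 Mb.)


total contact time = 8 * 12.4 * 60 = 5952.0000 s
data = 41.4 GB = 331200.0000 Mb
rate = 331200.0000 / 5952.0000 = 55.6452 Mbps

55.6452 Mbps


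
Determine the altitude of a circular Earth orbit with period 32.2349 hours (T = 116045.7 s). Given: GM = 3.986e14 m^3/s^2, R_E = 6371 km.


T = 116045.7 s
r = (mu*T^2/(4*pi^2))^(1/3) = (3.986e14 * 116045.7^2 / (4*pi^2))^(1/3)
r = 5.1421557e+07 m = 51421.5568 km
alt = r - R_E = 51421.5568 - 6371 = 45050.5568 km

45050.5568 km


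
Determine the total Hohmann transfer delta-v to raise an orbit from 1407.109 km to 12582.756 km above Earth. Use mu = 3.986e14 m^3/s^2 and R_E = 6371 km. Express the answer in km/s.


r1 = 7778.1090 km = 7.778109e+06 m
r2 = 18953.7560 km = 1.8953756e+07 m
dv1 = sqrt(mu/r1)*(sqrt(2*r2/(r1+r2)) - 1) = 1366.0523 m/s
dv2 = sqrt(mu/r2)*(1 - sqrt(2*r1/(r1+r2))) = 1087.5515 m/s
total dv = |dv1| + |dv2| = 1366.0523 + 1087.5515 = 2453.6038 m/s = 2.4536 km/s

2.4536 km/s


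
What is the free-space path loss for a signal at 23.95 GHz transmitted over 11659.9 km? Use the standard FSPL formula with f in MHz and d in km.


f = 23.95 GHz = 23950.0000 MHz
d = 11659.9 km
FSPL = 32.44 + 20*log10(23950.0000) + 20*log10(11659.9)
FSPL = 32.44 + 87.5861 + 81.3339
FSPL = 201.3600 dB

201.3600 dB


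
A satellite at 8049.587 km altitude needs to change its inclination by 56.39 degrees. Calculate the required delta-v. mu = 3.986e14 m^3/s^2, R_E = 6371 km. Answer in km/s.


r = 14420.5870 km = 1.4420587e+07 m
V = sqrt(mu/r) = 5257.4745 m/s
di = 56.39 deg = 0.9841912 rad
dV = 2*V*sin(di/2) = 2*5257.4745*sin(0.4920956)
dV = 4968.0385 m/s = 4.9680 km/s

4.9680 km/s


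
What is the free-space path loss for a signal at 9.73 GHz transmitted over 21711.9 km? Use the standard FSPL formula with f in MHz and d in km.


f = 9.73 GHz = 9730.0000 MHz
d = 21711.9 km
FSPL = 32.44 + 20*log10(9730.0000) + 20*log10(21711.9)
FSPL = 32.44 + 79.7623 + 86.7340
FSPL = 198.9362 dB

198.9362 dB


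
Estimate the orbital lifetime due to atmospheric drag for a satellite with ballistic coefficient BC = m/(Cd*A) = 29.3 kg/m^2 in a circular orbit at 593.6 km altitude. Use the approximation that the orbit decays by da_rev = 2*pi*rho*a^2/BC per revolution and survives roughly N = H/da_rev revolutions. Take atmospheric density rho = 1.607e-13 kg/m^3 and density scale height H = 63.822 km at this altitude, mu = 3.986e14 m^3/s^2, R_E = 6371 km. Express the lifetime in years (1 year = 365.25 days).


a = R_E + alt = 6964.6000 km = 6.9646e+06 m
da_rev = 2*pi*rho*a^2/BC = 2*pi*1.607e-13*(6.9646e+06)^2/29.3 = 1.671554 m per revolution
N = H/da_rev = 63822.0000 m / 1.671554 m = 38181.2311 revolutions
P = 2*pi*sqrt(a^3/mu) = 5784.3623 s
lifetime = N*P = 38181.2311 * 5784.3623 = 2.2085407e+08 s = 2556.1814 days
years = 2556.1814 / 365.25 = 6.9984 years

6.9984 years


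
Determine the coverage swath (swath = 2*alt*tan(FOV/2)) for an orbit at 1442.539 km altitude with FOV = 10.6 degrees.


FOV = 10.6 deg = 0.1850049 rad
swath = 2 * alt * tan(FOV/2) = 2 * 1442.539 * tan(0.09250245)
swath = 2 * 1442.539 * 0.0927672
swath = 267.6406 km

267.6406 km


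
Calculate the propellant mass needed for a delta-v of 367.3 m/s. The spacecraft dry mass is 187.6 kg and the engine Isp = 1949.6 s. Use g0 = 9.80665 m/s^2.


ve = Isp * g0 = 1949.6 * 9.80665 = 19119.044840 m/s
mass ratio = exp(dv/ve) = exp(367.3/19119.044840) = 1.01939693
m_prop = m_dry * (mr - 1) = 187.6 * (1.01939693 - 1)
m_prop = 3.6389 kg

3.6389 kg


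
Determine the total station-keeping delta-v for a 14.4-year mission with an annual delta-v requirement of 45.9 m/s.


dV = rate * years = 45.9 * 14.4
dV = 660.9600 m/s

660.9600 m/s


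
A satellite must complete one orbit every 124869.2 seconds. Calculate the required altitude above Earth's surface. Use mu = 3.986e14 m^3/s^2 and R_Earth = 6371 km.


T = 124869.2 s
r = (mu*T^2/(4*pi^2))^(1/3) = (3.986e14 * 124869.2^2 / (4*pi^2))^(1/3)
r = 5.3996143e+07 m = 53996.1430 km
alt = r - R_E = 53996.1430 - 6371 = 47625.1430 km

47625.1430 km


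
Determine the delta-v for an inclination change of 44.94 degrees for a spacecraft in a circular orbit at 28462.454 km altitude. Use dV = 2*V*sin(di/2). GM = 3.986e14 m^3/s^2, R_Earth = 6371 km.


r = 34833.4540 km = 3.4833454e+07 m
V = sqrt(mu/r) = 3382.7537 m/s
di = 44.94 deg = 0.784351 rad
dV = 2*V*sin(di/2) = 2*3382.7537*sin(0.3921755)
dV = 2585.7745 m/s = 2.5858 km/s

2.5858 km/s


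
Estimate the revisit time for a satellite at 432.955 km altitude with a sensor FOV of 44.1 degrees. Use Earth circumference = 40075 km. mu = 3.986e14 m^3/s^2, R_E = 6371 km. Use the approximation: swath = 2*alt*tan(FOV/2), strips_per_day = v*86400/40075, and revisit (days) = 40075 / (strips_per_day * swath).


swath = 2*432.955*tan(0.3848451) = 350.7297 km
v = sqrt(mu/r) = 7653.9907 m/s = 7.6540 km/s
strips/day = v*86400/40075 = 7.6540*86400/40075 = 16.5017
coverage/day = strips * swath = 16.5017 * 350.7297 = 5787.6283 km
revisit = 40075 / 5787.6283 = 6.9243 days

6.9243 days


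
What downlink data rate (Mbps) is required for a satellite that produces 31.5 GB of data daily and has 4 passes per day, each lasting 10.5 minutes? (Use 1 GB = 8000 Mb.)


total contact time = 4 * 10.5 * 60 = 2520.0000 s
data = 31.5 GB = 252000.0000 Mb
rate = 252000.0000 / 2520.0000 = 100.0000 Mbps

100.0000 Mbps


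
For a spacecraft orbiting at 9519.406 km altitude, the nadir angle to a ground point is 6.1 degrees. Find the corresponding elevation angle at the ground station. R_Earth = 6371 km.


r = R_E + alt = 15890.4060 km
Law of sines in the satellite / Earth-center / ground-point triangle:
  sin(nadir)/R_E = sin(90 + el)/r  =>  cos(el) = (r/R_E)*sin(nadir)
cos(el) = (15890.4060 / 6371.0000) * sin(6.1 deg) = 0.2650415
el = arccos(0.2650415) = 74.6306 deg
(Earth-central angle = 90 - nadir - el = 9.2694 deg)

74.6306 degrees


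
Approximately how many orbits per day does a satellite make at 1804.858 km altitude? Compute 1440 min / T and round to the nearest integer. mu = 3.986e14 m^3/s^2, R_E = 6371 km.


r = 8.175858e+06 m
T = 2*pi*sqrt(r^3/mu) = 7357.1775 s = 122.6196 min
revs/day = 1440 / 122.6196 = 11.7436
Rounded: 12 revolutions per day

12 revolutions per day


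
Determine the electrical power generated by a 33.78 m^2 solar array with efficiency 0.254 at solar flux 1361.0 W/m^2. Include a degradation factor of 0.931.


P = area * eta * S * degradation
P = 33.78 * 0.254 * 1361.0 * 0.931
P = 10871.7928 W

10871.7928 W


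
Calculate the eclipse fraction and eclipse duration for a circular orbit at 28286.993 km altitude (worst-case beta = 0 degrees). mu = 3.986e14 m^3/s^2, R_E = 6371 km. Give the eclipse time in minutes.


r = 34657.9930 km
T = 1070.2003 min
Eclipse fraction = arcsin(R_E/r)/pi = arcsin(6371.0000/34657.9930)/pi
= arcsin(0.1838248)/pi = 0.05884792
Eclipse duration = 0.05884792 * 1070.2003 = 62.9791 min

62.9791 minutes


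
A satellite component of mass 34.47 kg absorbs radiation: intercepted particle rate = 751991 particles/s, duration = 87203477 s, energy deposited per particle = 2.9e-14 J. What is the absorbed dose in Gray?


Total energy deposited = rate * time * E_per
  = 751991 * 87203477 * 2.9e-14 = 1.9017 J
Dose = E_total / mass = 1.9017 / 34.47
Dose = 0.05517002 Gy

0.0552 Gy


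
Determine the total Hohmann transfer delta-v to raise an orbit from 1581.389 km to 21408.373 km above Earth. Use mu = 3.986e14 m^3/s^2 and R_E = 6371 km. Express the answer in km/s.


r1 = 7952.3890 km = 7.952389e+06 m
r2 = 27779.3730 km = 2.7779373e+07 m
dv1 = sqrt(mu/r1)*(sqrt(2*r2/(r1+r2)) - 1) = 1748.3512 m/s
dv2 = sqrt(mu/r2)*(1 - sqrt(2*r1/(r1+r2))) = 1260.7522 m/s
total dv = |dv1| + |dv2| = 1748.3512 + 1260.7522 = 3009.1034 m/s = 3.0091 km/s

3.0091 km/s


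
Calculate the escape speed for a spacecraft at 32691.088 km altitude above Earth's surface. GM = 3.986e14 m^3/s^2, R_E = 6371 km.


r = 6371.0 + 32691.088 = 39062.0880 km = 3.9062088e+07 m
v_esc = sqrt(2*mu/r) = sqrt(2*3.986e14 / 3.9062088e+07)
v_esc = 4517.5807 m/s = 4.5176 km/s

4.5176 km/s


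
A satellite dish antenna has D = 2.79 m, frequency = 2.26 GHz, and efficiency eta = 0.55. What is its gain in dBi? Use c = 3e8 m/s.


lambda = c/f = 3e8 / 2.26e+09 = 0.1327434 m
G = eta*(pi*D/lambda)^2 = 0.55*(pi*2.79/0.1327434)^2
G = 2397.9781 (linear)
G = 10*log10(2397.9781) = 33.7985 dBi

33.7985 dBi


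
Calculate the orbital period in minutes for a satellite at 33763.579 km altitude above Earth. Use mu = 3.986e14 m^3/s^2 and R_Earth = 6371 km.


r = 40134.5790 km = 4.0134579e+07 m
T = 2*pi*sqrt(r^3/mu) = 2*pi*sqrt(6.4648155e+22 / 3.986e14)
T = 80018.2942 s = 1333.6382 min

1333.6382 minutes


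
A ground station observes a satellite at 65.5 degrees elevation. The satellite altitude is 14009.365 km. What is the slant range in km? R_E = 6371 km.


h = 14009.365 km, el = 65.5 deg
d = -R_E*sin(el) + sqrt((R_E*sin(el))^2 + 2*R_E*h + h^2)
d = -6371.0000*sin(1.1432) + sqrt((6371.0000*0.9099613)^2 + 2*6371.0000*14009.365 + 14009.365^2)
d = 14411.0275 km

14411.0275 km


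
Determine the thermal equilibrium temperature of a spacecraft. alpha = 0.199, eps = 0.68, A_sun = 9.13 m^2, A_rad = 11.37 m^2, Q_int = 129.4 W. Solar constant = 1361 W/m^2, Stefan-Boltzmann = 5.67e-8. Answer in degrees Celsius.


Numerator = alpha*S*A_sun + Q_int = 0.199*1361*9.13 + 129.4 = 2602.1601 W
Denominator = eps*sigma*A_rad = 0.68*5.67e-8*11.37 = 4.3838172e-07 W/K^4
T^4 = 5.9358316e+09 K^4
T = 277.5686 K = 4.4186 C

4.4186 degrees Celsius


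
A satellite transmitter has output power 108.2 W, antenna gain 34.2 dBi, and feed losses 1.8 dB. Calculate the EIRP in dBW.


Pt = 108.2 W = 20.3423 dBW
EIRP = Pt_dBW + Gt - losses = 20.3423 + 34.2 - 1.8 = 52.7423 dBW

52.7423 dBW
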